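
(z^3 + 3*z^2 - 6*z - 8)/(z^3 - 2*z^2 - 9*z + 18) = (z^2 + 5*z + 4)/(z^2 - 9)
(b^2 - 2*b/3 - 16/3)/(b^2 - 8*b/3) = (b + 2)/b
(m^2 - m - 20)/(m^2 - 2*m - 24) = (m - 5)/(m - 6)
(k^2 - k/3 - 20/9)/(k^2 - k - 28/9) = (3*k - 5)/(3*k - 7)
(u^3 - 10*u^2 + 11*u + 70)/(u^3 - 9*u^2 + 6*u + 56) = (u - 5)/(u - 4)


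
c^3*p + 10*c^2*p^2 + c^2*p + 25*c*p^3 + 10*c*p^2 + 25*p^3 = (c + 5*p)^2*(c*p + p)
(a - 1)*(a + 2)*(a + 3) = a^3 + 4*a^2 + a - 6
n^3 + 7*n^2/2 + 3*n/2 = n*(n + 1/2)*(n + 3)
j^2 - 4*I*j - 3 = (j - 3*I)*(j - I)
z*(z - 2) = z^2 - 2*z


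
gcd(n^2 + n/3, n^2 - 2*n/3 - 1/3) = n + 1/3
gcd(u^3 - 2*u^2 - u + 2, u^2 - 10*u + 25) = 1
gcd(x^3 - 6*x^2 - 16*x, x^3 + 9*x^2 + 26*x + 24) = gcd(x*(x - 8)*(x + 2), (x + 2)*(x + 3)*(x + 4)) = x + 2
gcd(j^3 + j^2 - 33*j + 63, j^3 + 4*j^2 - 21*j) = j^2 + 4*j - 21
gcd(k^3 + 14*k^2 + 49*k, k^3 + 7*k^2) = k^2 + 7*k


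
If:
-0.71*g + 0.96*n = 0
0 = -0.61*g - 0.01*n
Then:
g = 0.00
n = 0.00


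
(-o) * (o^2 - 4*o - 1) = -o^3 + 4*o^2 + o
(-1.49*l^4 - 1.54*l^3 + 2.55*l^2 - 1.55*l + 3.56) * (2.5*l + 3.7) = -3.725*l^5 - 9.363*l^4 + 0.677*l^3 + 5.56*l^2 + 3.165*l + 13.172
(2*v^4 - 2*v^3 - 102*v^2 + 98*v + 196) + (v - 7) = 2*v^4 - 2*v^3 - 102*v^2 + 99*v + 189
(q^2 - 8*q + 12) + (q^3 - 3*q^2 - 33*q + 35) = q^3 - 2*q^2 - 41*q + 47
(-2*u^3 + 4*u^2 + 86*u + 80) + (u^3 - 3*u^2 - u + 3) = -u^3 + u^2 + 85*u + 83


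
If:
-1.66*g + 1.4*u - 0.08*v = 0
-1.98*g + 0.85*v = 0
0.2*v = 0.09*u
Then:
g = 0.00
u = 0.00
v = 0.00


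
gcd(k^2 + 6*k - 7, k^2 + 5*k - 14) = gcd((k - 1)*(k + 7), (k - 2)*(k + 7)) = k + 7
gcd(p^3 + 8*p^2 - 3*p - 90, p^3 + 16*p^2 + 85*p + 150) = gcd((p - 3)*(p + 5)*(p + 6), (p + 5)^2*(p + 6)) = p^2 + 11*p + 30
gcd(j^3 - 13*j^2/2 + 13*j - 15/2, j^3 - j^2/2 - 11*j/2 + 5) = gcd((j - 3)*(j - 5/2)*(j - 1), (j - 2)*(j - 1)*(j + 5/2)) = j - 1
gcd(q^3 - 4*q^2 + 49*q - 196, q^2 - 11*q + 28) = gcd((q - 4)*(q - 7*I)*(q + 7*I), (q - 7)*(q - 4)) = q - 4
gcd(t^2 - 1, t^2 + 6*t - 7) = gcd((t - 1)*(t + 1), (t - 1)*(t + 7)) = t - 1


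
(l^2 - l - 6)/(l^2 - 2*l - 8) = (l - 3)/(l - 4)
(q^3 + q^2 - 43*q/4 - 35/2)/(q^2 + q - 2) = (q^2 - q - 35/4)/(q - 1)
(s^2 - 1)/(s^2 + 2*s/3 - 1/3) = 3*(s - 1)/(3*s - 1)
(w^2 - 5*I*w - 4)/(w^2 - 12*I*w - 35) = (-w^2 + 5*I*w + 4)/(-w^2 + 12*I*w + 35)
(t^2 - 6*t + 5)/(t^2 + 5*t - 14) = (t^2 - 6*t + 5)/(t^2 + 5*t - 14)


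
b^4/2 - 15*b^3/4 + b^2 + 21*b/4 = b*(b/2 + 1/2)*(b - 7)*(b - 3/2)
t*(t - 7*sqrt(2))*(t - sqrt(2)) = t^3 - 8*sqrt(2)*t^2 + 14*t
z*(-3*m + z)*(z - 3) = -3*m*z^2 + 9*m*z + z^3 - 3*z^2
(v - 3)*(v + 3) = v^2 - 9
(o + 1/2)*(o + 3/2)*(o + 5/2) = o^3 + 9*o^2/2 + 23*o/4 + 15/8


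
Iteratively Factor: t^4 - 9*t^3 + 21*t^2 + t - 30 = (t - 5)*(t^3 - 4*t^2 + t + 6) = (t - 5)*(t - 2)*(t^2 - 2*t - 3) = (t - 5)*(t - 3)*(t - 2)*(t + 1)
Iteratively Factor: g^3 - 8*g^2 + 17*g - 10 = (g - 1)*(g^2 - 7*g + 10) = (g - 5)*(g - 1)*(g - 2)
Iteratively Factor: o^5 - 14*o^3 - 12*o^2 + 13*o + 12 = (o - 4)*(o^4 + 4*o^3 + 2*o^2 - 4*o - 3) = (o - 4)*(o + 1)*(o^3 + 3*o^2 - o - 3) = (o - 4)*(o + 1)*(o + 3)*(o^2 - 1) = (o - 4)*(o + 1)^2*(o + 3)*(o - 1)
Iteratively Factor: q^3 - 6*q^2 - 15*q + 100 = (q + 4)*(q^2 - 10*q + 25) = (q - 5)*(q + 4)*(q - 5)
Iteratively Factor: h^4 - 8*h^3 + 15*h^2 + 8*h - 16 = (h - 4)*(h^3 - 4*h^2 - h + 4) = (h - 4)*(h - 1)*(h^2 - 3*h - 4) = (h - 4)^2*(h - 1)*(h + 1)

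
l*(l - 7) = l^2 - 7*l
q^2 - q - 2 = (q - 2)*(q + 1)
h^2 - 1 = (h - 1)*(h + 1)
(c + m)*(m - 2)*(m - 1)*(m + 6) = c*m^3 + 3*c*m^2 - 16*c*m + 12*c + m^4 + 3*m^3 - 16*m^2 + 12*m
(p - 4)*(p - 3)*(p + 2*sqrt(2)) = p^3 - 7*p^2 + 2*sqrt(2)*p^2 - 14*sqrt(2)*p + 12*p + 24*sqrt(2)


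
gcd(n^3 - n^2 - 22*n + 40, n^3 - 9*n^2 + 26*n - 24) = n^2 - 6*n + 8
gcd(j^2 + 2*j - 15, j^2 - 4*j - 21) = 1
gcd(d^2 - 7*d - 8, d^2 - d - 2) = d + 1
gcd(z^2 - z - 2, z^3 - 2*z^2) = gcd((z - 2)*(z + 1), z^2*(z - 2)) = z - 2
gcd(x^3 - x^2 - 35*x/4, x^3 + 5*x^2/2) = x^2 + 5*x/2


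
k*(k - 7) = k^2 - 7*k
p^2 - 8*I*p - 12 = (p - 6*I)*(p - 2*I)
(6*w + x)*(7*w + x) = 42*w^2 + 13*w*x + x^2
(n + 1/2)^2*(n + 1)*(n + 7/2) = n^4 + 11*n^3/2 + 33*n^2/4 + 37*n/8 + 7/8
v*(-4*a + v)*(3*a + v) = -12*a^2*v - a*v^2 + v^3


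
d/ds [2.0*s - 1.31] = 2.00000000000000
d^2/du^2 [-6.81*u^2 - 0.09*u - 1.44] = -13.6200000000000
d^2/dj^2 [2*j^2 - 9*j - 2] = 4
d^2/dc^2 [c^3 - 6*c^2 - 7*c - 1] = 6*c - 12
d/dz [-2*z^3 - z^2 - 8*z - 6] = -6*z^2 - 2*z - 8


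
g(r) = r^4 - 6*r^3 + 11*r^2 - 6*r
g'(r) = 4*r^3 - 18*r^2 + 22*r - 6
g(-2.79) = 293.26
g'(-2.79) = -294.36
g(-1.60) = 68.89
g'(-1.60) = -103.66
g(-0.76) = 13.88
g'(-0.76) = -34.87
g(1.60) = 0.54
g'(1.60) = -0.50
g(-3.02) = 366.89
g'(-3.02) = -346.78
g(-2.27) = 167.04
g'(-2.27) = -195.48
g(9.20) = 3367.64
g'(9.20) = 1787.63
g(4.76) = 86.94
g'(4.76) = 122.28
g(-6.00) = 3024.00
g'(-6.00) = -1650.00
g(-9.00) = 11880.00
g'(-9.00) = -4578.00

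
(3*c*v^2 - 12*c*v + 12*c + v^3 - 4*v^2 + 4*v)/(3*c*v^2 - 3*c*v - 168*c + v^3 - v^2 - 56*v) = (v^2 - 4*v + 4)/(v^2 - v - 56)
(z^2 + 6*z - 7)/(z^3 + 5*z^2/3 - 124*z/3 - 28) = 3*(z - 1)/(3*z^2 - 16*z - 12)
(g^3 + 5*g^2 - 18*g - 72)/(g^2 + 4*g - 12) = (g^2 - g - 12)/(g - 2)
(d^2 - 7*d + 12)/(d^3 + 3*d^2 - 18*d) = (d - 4)/(d*(d + 6))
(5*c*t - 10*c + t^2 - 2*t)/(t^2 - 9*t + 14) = (5*c + t)/(t - 7)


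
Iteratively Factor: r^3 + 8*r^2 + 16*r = (r + 4)*(r^2 + 4*r) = (r + 4)^2*(r)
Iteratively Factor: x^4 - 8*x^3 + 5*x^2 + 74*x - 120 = (x - 4)*(x^3 - 4*x^2 - 11*x + 30) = (x - 4)*(x + 3)*(x^2 - 7*x + 10) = (x - 5)*(x - 4)*(x + 3)*(x - 2)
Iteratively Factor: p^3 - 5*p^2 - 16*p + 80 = (p - 5)*(p^2 - 16) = (p - 5)*(p - 4)*(p + 4)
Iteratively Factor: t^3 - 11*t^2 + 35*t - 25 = (t - 5)*(t^2 - 6*t + 5) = (t - 5)*(t - 1)*(t - 5)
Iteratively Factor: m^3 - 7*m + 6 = (m + 3)*(m^2 - 3*m + 2) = (m - 2)*(m + 3)*(m - 1)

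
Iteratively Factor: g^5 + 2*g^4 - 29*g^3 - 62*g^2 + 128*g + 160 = (g + 4)*(g^4 - 2*g^3 - 21*g^2 + 22*g + 40) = (g + 4)^2*(g^3 - 6*g^2 + 3*g + 10) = (g + 1)*(g + 4)^2*(g^2 - 7*g + 10) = (g - 2)*(g + 1)*(g + 4)^2*(g - 5)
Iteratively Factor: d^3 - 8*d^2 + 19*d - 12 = (d - 1)*(d^2 - 7*d + 12) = (d - 4)*(d - 1)*(d - 3)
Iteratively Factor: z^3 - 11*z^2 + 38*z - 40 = (z - 5)*(z^2 - 6*z + 8) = (z - 5)*(z - 4)*(z - 2)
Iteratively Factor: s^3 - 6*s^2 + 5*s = (s)*(s^2 - 6*s + 5) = s*(s - 5)*(s - 1)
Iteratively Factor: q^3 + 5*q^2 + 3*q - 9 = (q - 1)*(q^2 + 6*q + 9) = (q - 1)*(q + 3)*(q + 3)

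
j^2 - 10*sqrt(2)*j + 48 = (j - 6*sqrt(2))*(j - 4*sqrt(2))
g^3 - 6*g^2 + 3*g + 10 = (g - 5)*(g - 2)*(g + 1)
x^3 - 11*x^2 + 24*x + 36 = (x - 6)^2*(x + 1)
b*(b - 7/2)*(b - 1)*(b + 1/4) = b^4 - 17*b^3/4 + 19*b^2/8 + 7*b/8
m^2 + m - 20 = (m - 4)*(m + 5)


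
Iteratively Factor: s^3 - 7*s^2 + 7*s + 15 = (s + 1)*(s^2 - 8*s + 15) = (s - 5)*(s + 1)*(s - 3)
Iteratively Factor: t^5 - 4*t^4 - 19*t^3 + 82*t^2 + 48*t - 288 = (t + 4)*(t^4 - 8*t^3 + 13*t^2 + 30*t - 72) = (t + 2)*(t + 4)*(t^3 - 10*t^2 + 33*t - 36) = (t - 4)*(t + 2)*(t + 4)*(t^2 - 6*t + 9) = (t - 4)*(t - 3)*(t + 2)*(t + 4)*(t - 3)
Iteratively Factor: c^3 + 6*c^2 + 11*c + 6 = (c + 3)*(c^2 + 3*c + 2) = (c + 2)*(c + 3)*(c + 1)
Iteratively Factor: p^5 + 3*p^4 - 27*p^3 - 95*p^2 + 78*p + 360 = (p - 5)*(p^4 + 8*p^3 + 13*p^2 - 30*p - 72) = (p - 5)*(p + 4)*(p^3 + 4*p^2 - 3*p - 18) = (p - 5)*(p + 3)*(p + 4)*(p^2 + p - 6) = (p - 5)*(p - 2)*(p + 3)*(p + 4)*(p + 3)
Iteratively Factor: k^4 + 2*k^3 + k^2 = (k + 1)*(k^3 + k^2) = k*(k + 1)*(k^2 + k) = k^2*(k + 1)*(k + 1)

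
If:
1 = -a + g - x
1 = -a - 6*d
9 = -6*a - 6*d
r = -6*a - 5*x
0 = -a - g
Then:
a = -8/5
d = 1/10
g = 8/5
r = -7/5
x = 11/5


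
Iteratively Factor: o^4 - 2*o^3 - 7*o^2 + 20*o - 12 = (o + 3)*(o^3 - 5*o^2 + 8*o - 4) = (o - 2)*(o + 3)*(o^2 - 3*o + 2) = (o - 2)*(o - 1)*(o + 3)*(o - 2)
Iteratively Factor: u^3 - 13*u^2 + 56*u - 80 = (u - 4)*(u^2 - 9*u + 20) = (u - 4)^2*(u - 5)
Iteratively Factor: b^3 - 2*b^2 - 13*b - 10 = (b + 2)*(b^2 - 4*b - 5) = (b - 5)*(b + 2)*(b + 1)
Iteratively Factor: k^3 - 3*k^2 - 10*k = (k)*(k^2 - 3*k - 10) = k*(k + 2)*(k - 5)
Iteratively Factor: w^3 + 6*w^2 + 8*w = (w + 4)*(w^2 + 2*w) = w*(w + 4)*(w + 2)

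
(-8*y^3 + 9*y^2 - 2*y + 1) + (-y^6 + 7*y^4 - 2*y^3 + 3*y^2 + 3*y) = -y^6 + 7*y^4 - 10*y^3 + 12*y^2 + y + 1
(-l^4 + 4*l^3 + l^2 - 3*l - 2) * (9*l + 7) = -9*l^5 + 29*l^4 + 37*l^3 - 20*l^2 - 39*l - 14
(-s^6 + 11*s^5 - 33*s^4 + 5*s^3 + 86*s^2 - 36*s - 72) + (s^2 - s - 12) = -s^6 + 11*s^5 - 33*s^4 + 5*s^3 + 87*s^2 - 37*s - 84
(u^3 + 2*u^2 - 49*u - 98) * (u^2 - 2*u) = u^5 - 53*u^3 + 196*u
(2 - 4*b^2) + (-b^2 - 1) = 1 - 5*b^2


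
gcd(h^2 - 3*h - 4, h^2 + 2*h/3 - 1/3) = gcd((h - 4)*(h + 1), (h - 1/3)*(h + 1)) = h + 1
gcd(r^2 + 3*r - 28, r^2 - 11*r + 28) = r - 4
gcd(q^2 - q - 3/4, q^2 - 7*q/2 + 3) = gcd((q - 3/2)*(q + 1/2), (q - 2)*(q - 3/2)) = q - 3/2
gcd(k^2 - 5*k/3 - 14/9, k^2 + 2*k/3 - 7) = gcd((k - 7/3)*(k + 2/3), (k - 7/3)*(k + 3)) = k - 7/3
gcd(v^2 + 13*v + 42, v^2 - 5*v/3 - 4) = 1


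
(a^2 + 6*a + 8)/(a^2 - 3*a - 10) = (a + 4)/(a - 5)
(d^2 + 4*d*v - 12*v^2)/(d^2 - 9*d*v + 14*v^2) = (-d - 6*v)/(-d + 7*v)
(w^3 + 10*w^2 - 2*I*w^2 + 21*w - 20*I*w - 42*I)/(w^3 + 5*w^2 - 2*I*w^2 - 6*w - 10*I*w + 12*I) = (w^2 + 10*w + 21)/(w^2 + 5*w - 6)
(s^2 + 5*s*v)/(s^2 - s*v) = (s + 5*v)/(s - v)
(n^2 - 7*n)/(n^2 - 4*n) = (n - 7)/(n - 4)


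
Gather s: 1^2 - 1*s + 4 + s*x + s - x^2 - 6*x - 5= s*x - x^2 - 6*x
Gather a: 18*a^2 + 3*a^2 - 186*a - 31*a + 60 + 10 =21*a^2 - 217*a + 70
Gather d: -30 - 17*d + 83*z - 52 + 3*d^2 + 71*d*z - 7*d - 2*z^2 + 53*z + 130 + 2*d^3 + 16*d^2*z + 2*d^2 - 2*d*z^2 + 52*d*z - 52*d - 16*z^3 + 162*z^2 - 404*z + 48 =2*d^3 + d^2*(16*z + 5) + d*(-2*z^2 + 123*z - 76) - 16*z^3 + 160*z^2 - 268*z + 96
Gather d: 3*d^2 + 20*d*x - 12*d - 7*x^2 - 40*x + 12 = 3*d^2 + d*(20*x - 12) - 7*x^2 - 40*x + 12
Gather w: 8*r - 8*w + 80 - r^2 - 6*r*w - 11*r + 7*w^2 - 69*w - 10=-r^2 - 3*r + 7*w^2 + w*(-6*r - 77) + 70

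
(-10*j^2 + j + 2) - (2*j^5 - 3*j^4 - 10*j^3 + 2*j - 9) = -2*j^5 + 3*j^4 + 10*j^3 - 10*j^2 - j + 11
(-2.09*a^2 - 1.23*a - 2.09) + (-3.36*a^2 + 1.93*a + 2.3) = -5.45*a^2 + 0.7*a + 0.21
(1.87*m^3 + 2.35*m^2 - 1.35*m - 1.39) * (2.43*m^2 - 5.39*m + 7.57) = 4.5441*m^5 - 4.3688*m^4 - 1.7911*m^3 + 21.6883*m^2 - 2.7274*m - 10.5223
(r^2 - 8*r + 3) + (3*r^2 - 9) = 4*r^2 - 8*r - 6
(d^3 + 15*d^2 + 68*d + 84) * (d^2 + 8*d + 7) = d^5 + 23*d^4 + 195*d^3 + 733*d^2 + 1148*d + 588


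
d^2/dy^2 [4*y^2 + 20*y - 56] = 8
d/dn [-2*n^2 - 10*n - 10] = -4*n - 10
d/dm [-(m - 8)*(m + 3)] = 5 - 2*m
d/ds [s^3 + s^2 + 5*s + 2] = 3*s^2 + 2*s + 5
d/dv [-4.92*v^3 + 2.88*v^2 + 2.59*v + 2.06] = -14.76*v^2 + 5.76*v + 2.59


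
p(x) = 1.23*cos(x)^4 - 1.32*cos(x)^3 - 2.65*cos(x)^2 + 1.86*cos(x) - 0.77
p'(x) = -4.92*sin(x)*cos(x)^3 + 3.96*sin(x)*cos(x)^2 + 5.3*sin(x)*cos(x) - 1.86*sin(x)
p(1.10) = -0.54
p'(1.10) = 0.80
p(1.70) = -1.05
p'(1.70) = -2.45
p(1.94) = -1.70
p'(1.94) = -2.82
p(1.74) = -1.15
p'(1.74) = -2.58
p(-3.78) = -2.78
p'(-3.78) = -0.60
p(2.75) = -2.81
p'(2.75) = 0.19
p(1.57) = -0.77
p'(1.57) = -1.86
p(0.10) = -1.64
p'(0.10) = 0.25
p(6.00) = -1.55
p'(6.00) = -0.71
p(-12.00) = -1.26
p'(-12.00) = 1.33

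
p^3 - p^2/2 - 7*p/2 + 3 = (p - 3/2)*(p - 1)*(p + 2)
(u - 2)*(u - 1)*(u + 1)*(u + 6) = u^4 + 4*u^3 - 13*u^2 - 4*u + 12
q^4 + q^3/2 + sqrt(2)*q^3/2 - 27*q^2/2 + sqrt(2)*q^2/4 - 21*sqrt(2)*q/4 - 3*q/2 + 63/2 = (q - 3)*(q + 7/2)*(q - sqrt(2))*(q + 3*sqrt(2)/2)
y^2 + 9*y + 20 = (y + 4)*(y + 5)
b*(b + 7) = b^2 + 7*b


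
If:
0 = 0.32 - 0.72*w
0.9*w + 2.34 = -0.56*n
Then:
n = -4.89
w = 0.44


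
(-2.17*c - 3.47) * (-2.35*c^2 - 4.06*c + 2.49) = 5.0995*c^3 + 16.9647*c^2 + 8.6849*c - 8.6403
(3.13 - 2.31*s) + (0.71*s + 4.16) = 7.29 - 1.6*s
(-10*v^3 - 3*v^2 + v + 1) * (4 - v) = 10*v^4 - 37*v^3 - 13*v^2 + 3*v + 4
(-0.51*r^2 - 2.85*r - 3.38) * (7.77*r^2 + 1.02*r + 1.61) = -3.9627*r^4 - 22.6647*r^3 - 29.9907*r^2 - 8.0361*r - 5.4418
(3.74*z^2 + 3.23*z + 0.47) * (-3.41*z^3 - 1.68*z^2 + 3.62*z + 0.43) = -12.7534*z^5 - 17.2975*z^4 + 6.5097*z^3 + 12.5112*z^2 + 3.0903*z + 0.2021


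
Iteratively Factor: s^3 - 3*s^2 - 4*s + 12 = (s - 3)*(s^2 - 4) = (s - 3)*(s + 2)*(s - 2)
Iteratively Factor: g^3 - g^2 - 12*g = (g - 4)*(g^2 + 3*g) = (g - 4)*(g + 3)*(g)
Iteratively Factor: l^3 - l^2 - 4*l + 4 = (l - 1)*(l^2 - 4) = (l - 1)*(l + 2)*(l - 2)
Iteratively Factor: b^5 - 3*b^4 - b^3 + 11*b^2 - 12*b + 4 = (b - 2)*(b^4 - b^3 - 3*b^2 + 5*b - 2) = (b - 2)*(b - 1)*(b^3 - 3*b + 2) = (b - 2)*(b - 1)^2*(b^2 + b - 2) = (b - 2)*(b - 1)^3*(b + 2)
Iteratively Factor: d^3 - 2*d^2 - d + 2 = (d - 1)*(d^2 - d - 2) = (d - 1)*(d + 1)*(d - 2)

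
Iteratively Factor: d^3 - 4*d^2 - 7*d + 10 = (d + 2)*(d^2 - 6*d + 5) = (d - 5)*(d + 2)*(d - 1)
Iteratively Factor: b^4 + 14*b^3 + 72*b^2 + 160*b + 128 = (b + 4)*(b^3 + 10*b^2 + 32*b + 32) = (b + 4)^2*(b^2 + 6*b + 8) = (b + 4)^3*(b + 2)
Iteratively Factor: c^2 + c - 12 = (c - 3)*(c + 4)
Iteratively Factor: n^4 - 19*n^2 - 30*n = (n - 5)*(n^3 + 5*n^2 + 6*n) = n*(n - 5)*(n^2 + 5*n + 6) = n*(n - 5)*(n + 2)*(n + 3)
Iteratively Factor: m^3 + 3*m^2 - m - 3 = (m - 1)*(m^2 + 4*m + 3) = (m - 1)*(m + 1)*(m + 3)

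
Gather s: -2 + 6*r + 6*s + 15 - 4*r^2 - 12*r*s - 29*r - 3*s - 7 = -4*r^2 - 23*r + s*(3 - 12*r) + 6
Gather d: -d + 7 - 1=6 - d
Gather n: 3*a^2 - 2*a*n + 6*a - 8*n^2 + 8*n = 3*a^2 + 6*a - 8*n^2 + n*(8 - 2*a)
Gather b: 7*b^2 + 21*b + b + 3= 7*b^2 + 22*b + 3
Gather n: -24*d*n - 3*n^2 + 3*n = -3*n^2 + n*(3 - 24*d)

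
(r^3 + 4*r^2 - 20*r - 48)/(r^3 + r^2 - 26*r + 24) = (r + 2)/(r - 1)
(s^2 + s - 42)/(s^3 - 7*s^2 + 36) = (s + 7)/(s^2 - s - 6)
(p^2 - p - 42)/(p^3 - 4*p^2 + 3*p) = (p^2 - p - 42)/(p*(p^2 - 4*p + 3))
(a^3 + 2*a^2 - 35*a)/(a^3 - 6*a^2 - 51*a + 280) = a/(a - 8)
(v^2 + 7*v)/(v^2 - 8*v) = (v + 7)/(v - 8)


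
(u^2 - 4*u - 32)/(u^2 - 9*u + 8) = (u + 4)/(u - 1)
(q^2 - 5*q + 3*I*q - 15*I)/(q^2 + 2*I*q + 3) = (q - 5)/(q - I)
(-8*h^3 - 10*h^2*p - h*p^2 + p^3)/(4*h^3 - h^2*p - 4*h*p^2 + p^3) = (2*h + p)/(-h + p)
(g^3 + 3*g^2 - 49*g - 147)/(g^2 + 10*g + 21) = g - 7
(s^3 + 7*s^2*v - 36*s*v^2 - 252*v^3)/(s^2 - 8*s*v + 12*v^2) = (s^2 + 13*s*v + 42*v^2)/(s - 2*v)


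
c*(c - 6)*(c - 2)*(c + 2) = c^4 - 6*c^3 - 4*c^2 + 24*c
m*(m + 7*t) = m^2 + 7*m*t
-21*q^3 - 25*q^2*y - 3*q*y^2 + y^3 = (-7*q + y)*(q + y)*(3*q + y)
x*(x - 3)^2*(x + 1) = x^4 - 5*x^3 + 3*x^2 + 9*x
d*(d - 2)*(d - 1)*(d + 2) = d^4 - d^3 - 4*d^2 + 4*d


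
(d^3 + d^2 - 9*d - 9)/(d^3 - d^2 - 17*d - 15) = (d - 3)/(d - 5)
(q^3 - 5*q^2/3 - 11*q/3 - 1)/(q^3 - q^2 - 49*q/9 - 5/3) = 3*(q + 1)/(3*q + 5)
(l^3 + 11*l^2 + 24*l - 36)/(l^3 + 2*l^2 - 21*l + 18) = (l + 6)/(l - 3)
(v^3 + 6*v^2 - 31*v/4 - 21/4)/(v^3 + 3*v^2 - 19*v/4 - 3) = (v + 7)/(v + 4)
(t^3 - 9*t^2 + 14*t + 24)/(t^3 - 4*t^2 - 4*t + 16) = (t^2 - 5*t - 6)/(t^2 - 4)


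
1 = 1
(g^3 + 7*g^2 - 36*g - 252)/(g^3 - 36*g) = (g + 7)/g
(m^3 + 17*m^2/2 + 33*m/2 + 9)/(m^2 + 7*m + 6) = m + 3/2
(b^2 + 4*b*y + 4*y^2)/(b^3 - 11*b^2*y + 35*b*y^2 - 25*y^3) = (b^2 + 4*b*y + 4*y^2)/(b^3 - 11*b^2*y + 35*b*y^2 - 25*y^3)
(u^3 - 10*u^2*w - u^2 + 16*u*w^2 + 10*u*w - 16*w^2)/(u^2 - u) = u - 10*w + 16*w^2/u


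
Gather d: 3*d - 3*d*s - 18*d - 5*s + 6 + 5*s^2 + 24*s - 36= d*(-3*s - 15) + 5*s^2 + 19*s - 30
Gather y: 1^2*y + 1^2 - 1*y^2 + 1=-y^2 + y + 2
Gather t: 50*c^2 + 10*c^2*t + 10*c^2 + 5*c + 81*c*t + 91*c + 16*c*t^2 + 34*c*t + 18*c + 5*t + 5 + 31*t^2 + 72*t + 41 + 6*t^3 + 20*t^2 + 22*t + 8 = 60*c^2 + 114*c + 6*t^3 + t^2*(16*c + 51) + t*(10*c^2 + 115*c + 99) + 54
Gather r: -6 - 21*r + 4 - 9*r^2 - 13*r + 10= -9*r^2 - 34*r + 8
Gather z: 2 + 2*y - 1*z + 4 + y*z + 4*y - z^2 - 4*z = 6*y - z^2 + z*(y - 5) + 6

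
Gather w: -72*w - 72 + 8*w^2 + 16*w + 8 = 8*w^2 - 56*w - 64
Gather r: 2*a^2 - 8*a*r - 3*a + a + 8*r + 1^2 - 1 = 2*a^2 - 2*a + r*(8 - 8*a)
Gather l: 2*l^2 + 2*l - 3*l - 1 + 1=2*l^2 - l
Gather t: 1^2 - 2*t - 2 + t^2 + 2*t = t^2 - 1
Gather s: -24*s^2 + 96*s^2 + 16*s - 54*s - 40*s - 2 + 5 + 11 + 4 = 72*s^2 - 78*s + 18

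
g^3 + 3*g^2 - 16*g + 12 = (g - 2)*(g - 1)*(g + 6)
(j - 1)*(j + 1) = j^2 - 1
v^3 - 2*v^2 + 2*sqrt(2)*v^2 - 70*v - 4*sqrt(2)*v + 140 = (v - 2)*(v - 5*sqrt(2))*(v + 7*sqrt(2))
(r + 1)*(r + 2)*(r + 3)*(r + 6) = r^4 + 12*r^3 + 47*r^2 + 72*r + 36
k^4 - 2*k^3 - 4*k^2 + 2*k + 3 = (k - 3)*(k - 1)*(k + 1)^2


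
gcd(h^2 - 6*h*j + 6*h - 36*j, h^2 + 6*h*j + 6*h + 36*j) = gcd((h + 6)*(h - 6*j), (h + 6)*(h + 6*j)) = h + 6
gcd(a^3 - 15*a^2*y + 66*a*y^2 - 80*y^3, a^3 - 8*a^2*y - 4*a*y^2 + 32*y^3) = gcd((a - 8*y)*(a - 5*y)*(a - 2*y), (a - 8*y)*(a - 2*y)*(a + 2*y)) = a^2 - 10*a*y + 16*y^2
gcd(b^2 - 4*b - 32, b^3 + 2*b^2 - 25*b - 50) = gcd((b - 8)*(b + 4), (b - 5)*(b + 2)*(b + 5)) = 1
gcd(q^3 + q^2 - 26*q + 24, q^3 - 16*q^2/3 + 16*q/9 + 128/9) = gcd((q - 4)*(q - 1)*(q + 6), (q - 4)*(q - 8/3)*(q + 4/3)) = q - 4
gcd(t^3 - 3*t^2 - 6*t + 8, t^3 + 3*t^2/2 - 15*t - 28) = t^2 - 2*t - 8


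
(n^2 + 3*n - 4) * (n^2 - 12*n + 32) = n^4 - 9*n^3 - 8*n^2 + 144*n - 128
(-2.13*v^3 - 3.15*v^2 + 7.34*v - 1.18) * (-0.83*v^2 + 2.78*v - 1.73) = 1.7679*v^5 - 3.3069*v^4 - 11.1643*v^3 + 26.8341*v^2 - 15.9786*v + 2.0414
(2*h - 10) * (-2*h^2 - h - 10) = -4*h^3 + 18*h^2 - 10*h + 100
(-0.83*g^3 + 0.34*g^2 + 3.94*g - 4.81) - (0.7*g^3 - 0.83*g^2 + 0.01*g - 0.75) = -1.53*g^3 + 1.17*g^2 + 3.93*g - 4.06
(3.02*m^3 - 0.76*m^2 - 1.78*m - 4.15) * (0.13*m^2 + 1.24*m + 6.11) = 0.3926*m^5 + 3.646*m^4 + 17.2784*m^3 - 7.3903*m^2 - 16.0218*m - 25.3565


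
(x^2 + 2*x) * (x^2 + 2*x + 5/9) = x^4 + 4*x^3 + 41*x^2/9 + 10*x/9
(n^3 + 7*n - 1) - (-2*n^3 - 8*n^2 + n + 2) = 3*n^3 + 8*n^2 + 6*n - 3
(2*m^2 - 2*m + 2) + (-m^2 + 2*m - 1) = m^2 + 1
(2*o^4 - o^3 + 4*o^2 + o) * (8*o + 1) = 16*o^5 - 6*o^4 + 31*o^3 + 12*o^2 + o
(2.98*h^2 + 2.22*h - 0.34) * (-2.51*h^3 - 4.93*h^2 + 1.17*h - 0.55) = -7.4798*h^5 - 20.2636*h^4 - 6.6046*h^3 + 2.6346*h^2 - 1.6188*h + 0.187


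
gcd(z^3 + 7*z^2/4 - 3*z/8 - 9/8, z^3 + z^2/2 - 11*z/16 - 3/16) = z^2 + z/4 - 3/4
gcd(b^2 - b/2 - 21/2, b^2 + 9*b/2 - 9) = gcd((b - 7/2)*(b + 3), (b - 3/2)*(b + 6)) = 1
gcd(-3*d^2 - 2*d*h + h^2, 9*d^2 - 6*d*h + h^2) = 3*d - h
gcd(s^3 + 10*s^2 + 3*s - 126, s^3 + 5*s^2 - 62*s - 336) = s^2 + 13*s + 42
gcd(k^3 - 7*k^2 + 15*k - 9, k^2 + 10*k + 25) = 1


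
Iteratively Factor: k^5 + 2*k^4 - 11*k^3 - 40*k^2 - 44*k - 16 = (k + 1)*(k^4 + k^3 - 12*k^2 - 28*k - 16) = (k - 4)*(k + 1)*(k^3 + 5*k^2 + 8*k + 4) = (k - 4)*(k + 1)*(k + 2)*(k^2 + 3*k + 2) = (k - 4)*(k + 1)*(k + 2)^2*(k + 1)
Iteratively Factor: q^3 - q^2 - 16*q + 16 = (q - 1)*(q^2 - 16) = (q - 4)*(q - 1)*(q + 4)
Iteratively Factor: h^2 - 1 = (h + 1)*(h - 1)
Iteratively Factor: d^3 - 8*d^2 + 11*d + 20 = (d + 1)*(d^2 - 9*d + 20) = (d - 5)*(d + 1)*(d - 4)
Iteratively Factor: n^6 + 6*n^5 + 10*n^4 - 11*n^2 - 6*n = (n + 3)*(n^5 + 3*n^4 + n^3 - 3*n^2 - 2*n) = (n + 1)*(n + 3)*(n^4 + 2*n^3 - n^2 - 2*n) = (n + 1)*(n + 2)*(n + 3)*(n^3 - n) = (n - 1)*(n + 1)*(n + 2)*(n + 3)*(n^2 + n) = n*(n - 1)*(n + 1)*(n + 2)*(n + 3)*(n + 1)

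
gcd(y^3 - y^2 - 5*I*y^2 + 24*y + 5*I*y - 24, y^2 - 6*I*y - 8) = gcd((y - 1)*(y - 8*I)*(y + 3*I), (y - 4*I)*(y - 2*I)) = 1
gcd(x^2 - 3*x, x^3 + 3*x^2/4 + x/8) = x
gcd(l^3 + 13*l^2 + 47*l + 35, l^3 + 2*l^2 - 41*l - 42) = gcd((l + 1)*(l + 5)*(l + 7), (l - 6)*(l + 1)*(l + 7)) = l^2 + 8*l + 7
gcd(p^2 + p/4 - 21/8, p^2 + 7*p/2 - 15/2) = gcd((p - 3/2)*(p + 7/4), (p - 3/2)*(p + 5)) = p - 3/2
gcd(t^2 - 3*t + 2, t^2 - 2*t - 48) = 1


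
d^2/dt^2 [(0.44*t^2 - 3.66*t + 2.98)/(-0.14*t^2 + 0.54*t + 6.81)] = (1.38777878078145e-17*t^4 + 0.076944*t^3 - 2.867424*t^2 + 22.288392*t - 75.149736)/(0.002744*t^6 - 0.031752*t^5 - 0.277956*t^4 + 2.931552*t^3 + 13.520574*t^2 - 75.129282*t - 315.821241)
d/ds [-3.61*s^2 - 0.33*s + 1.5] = -7.22*s - 0.33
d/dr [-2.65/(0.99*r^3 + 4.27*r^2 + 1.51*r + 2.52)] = (7.8705*r^2 + 22.631*r + 4.0015)/(0.99*r^3 + 4.27*r^2 + 1.51*r + 2.52)^2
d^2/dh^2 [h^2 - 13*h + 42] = 2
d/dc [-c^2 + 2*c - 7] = 2 - 2*c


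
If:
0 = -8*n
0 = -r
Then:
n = 0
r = 0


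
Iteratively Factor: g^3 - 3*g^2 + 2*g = (g)*(g^2 - 3*g + 2) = g*(g - 2)*(g - 1)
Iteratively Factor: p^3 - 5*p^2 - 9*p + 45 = (p - 5)*(p^2 - 9) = (p - 5)*(p + 3)*(p - 3)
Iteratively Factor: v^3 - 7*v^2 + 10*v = (v - 5)*(v^2 - 2*v) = v*(v - 5)*(v - 2)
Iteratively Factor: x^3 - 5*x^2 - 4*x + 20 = (x - 2)*(x^2 - 3*x - 10) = (x - 2)*(x + 2)*(x - 5)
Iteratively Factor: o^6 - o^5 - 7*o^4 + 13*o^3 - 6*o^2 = (o - 1)*(o^5 - 7*o^3 + 6*o^2) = o*(o - 1)*(o^4 - 7*o^2 + 6*o) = o*(o - 1)^2*(o^3 + o^2 - 6*o) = o*(o - 2)*(o - 1)^2*(o^2 + 3*o) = o*(o - 2)*(o - 1)^2*(o + 3)*(o)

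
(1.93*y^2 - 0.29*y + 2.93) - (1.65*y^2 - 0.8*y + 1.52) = 0.28*y^2 + 0.51*y + 1.41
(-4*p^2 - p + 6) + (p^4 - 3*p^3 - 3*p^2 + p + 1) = p^4 - 3*p^3 - 7*p^2 + 7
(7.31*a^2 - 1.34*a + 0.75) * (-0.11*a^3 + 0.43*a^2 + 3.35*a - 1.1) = -0.8041*a^5 + 3.2907*a^4 + 23.8298*a^3 - 12.2075*a^2 + 3.9865*a - 0.825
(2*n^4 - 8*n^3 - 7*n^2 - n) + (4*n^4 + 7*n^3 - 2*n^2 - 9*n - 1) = 6*n^4 - n^3 - 9*n^2 - 10*n - 1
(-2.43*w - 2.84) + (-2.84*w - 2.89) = -5.27*w - 5.73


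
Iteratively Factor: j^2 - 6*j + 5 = (j - 5)*(j - 1)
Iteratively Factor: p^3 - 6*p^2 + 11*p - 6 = (p - 2)*(p^2 - 4*p + 3) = (p - 3)*(p - 2)*(p - 1)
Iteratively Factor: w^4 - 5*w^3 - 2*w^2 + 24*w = (w)*(w^3 - 5*w^2 - 2*w + 24) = w*(w + 2)*(w^2 - 7*w + 12) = w*(w - 4)*(w + 2)*(w - 3)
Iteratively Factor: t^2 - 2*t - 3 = (t + 1)*(t - 3)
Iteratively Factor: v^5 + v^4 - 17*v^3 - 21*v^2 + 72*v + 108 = (v + 2)*(v^4 - v^3 - 15*v^2 + 9*v + 54) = (v - 3)*(v + 2)*(v^3 + 2*v^2 - 9*v - 18) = (v - 3)*(v + 2)^2*(v^2 - 9) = (v - 3)^2*(v + 2)^2*(v + 3)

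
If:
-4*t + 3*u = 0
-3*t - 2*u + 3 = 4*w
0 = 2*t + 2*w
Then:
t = 9/5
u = 12/5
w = -9/5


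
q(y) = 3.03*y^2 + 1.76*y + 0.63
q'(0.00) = 1.76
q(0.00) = 0.63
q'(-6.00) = -34.60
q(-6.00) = 99.15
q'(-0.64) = -2.12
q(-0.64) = 0.74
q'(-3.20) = -17.63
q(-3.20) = 26.03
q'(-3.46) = -19.21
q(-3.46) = 30.81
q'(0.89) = 7.15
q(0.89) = 4.60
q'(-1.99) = -10.30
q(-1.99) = 9.13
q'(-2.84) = -15.45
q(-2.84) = 20.07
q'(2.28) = 15.58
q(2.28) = 20.39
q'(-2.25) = -11.88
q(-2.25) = 12.01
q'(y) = 6.06*y + 1.76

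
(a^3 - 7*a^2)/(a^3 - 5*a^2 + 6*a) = a*(a - 7)/(a^2 - 5*a + 6)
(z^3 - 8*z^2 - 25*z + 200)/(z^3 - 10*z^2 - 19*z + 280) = (z - 5)/(z - 7)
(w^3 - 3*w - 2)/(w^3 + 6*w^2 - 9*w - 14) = (w + 1)/(w + 7)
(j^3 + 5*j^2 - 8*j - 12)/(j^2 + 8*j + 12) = (j^2 - j - 2)/(j + 2)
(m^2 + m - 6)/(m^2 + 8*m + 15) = (m - 2)/(m + 5)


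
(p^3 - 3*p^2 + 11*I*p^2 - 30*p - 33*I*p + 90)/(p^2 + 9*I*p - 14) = (p^3 + p^2*(-3 + 11*I) + p*(-30 - 33*I) + 90)/(p^2 + 9*I*p - 14)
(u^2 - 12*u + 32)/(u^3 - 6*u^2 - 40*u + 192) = 1/(u + 6)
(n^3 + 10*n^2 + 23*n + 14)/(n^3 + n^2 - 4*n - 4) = (n + 7)/(n - 2)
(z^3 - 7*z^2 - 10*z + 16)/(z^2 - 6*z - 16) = z - 1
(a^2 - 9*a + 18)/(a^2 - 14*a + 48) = (a - 3)/(a - 8)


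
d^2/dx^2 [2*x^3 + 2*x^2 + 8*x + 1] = 12*x + 4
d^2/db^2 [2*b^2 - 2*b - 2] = 4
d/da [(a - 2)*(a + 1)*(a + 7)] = 3*a^2 + 12*a - 9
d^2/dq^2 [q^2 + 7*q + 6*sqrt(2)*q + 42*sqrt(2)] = 2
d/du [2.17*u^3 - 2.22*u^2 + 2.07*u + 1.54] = 6.51*u^2 - 4.44*u + 2.07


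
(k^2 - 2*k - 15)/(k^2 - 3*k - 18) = (k - 5)/(k - 6)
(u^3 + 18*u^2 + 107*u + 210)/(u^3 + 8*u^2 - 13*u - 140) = (u + 6)/(u - 4)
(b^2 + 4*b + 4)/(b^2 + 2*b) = (b + 2)/b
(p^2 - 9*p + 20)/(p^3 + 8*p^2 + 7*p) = (p^2 - 9*p + 20)/(p*(p^2 + 8*p + 7))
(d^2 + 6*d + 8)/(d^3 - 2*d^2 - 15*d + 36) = (d + 2)/(d^2 - 6*d + 9)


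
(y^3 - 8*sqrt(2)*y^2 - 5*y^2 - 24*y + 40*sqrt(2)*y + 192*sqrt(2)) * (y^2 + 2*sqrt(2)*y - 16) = y^5 - 6*sqrt(2)*y^4 - 5*y^4 - 72*y^3 + 30*sqrt(2)*y^3 + 240*y^2 + 272*sqrt(2)*y^2 - 640*sqrt(2)*y + 1152*y - 3072*sqrt(2)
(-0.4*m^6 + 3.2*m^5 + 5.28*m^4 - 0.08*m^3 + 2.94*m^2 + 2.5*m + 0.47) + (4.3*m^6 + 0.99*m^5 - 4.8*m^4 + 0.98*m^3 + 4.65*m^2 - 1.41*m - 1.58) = 3.9*m^6 + 4.19*m^5 + 0.48*m^4 + 0.9*m^3 + 7.59*m^2 + 1.09*m - 1.11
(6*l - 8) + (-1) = 6*l - 9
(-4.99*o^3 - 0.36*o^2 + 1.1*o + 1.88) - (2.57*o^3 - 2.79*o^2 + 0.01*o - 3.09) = -7.56*o^3 + 2.43*o^2 + 1.09*o + 4.97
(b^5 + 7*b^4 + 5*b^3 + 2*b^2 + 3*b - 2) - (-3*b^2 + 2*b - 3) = b^5 + 7*b^4 + 5*b^3 + 5*b^2 + b + 1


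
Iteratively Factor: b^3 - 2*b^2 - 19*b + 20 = (b + 4)*(b^2 - 6*b + 5) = (b - 1)*(b + 4)*(b - 5)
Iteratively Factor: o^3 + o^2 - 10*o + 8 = (o - 1)*(o^2 + 2*o - 8) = (o - 1)*(o + 4)*(o - 2)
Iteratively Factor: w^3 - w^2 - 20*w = (w + 4)*(w^2 - 5*w) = (w - 5)*(w + 4)*(w)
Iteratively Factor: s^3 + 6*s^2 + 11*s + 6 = (s + 3)*(s^2 + 3*s + 2) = (s + 2)*(s + 3)*(s + 1)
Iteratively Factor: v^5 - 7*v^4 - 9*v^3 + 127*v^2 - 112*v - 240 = (v - 5)*(v^4 - 2*v^3 - 19*v^2 + 32*v + 48) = (v - 5)*(v + 4)*(v^3 - 6*v^2 + 5*v + 12) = (v - 5)*(v - 3)*(v + 4)*(v^2 - 3*v - 4) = (v - 5)*(v - 3)*(v + 1)*(v + 4)*(v - 4)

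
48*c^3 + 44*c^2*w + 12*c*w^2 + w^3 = (2*c + w)*(4*c + w)*(6*c + w)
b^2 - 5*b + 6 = (b - 3)*(b - 2)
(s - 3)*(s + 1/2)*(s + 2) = s^3 - s^2/2 - 13*s/2 - 3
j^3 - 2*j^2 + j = j*(j - 1)^2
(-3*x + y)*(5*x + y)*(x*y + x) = -15*x^3*y - 15*x^3 + 2*x^2*y^2 + 2*x^2*y + x*y^3 + x*y^2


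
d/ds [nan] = 0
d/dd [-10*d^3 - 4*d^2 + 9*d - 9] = -30*d^2 - 8*d + 9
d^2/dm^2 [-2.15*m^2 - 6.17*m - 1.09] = -4.30000000000000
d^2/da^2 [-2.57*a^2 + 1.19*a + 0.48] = -5.14000000000000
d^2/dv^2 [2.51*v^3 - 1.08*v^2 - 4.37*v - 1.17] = 15.06*v - 2.16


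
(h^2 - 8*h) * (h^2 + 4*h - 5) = h^4 - 4*h^3 - 37*h^2 + 40*h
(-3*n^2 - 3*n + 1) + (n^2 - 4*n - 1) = -2*n^2 - 7*n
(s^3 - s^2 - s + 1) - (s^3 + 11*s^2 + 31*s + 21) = -12*s^2 - 32*s - 20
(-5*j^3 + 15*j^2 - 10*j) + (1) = -5*j^3 + 15*j^2 - 10*j + 1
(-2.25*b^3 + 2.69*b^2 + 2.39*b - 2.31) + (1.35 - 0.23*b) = -2.25*b^3 + 2.69*b^2 + 2.16*b - 0.96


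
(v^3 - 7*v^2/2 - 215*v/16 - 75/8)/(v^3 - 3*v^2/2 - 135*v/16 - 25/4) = (v - 6)/(v - 4)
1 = 1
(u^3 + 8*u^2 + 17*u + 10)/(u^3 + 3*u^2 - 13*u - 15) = (u + 2)/(u - 3)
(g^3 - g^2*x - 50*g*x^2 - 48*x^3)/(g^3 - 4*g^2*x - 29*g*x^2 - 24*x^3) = (g + 6*x)/(g + 3*x)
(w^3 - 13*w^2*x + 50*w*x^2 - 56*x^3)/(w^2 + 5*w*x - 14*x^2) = (w^2 - 11*w*x + 28*x^2)/(w + 7*x)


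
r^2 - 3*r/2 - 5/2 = (r - 5/2)*(r + 1)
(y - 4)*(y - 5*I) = y^2 - 4*y - 5*I*y + 20*I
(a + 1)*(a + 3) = a^2 + 4*a + 3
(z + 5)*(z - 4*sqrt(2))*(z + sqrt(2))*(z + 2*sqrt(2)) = z^4 - sqrt(2)*z^3 + 5*z^3 - 20*z^2 - 5*sqrt(2)*z^2 - 100*z - 16*sqrt(2)*z - 80*sqrt(2)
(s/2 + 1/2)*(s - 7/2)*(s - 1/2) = s^3/2 - 3*s^2/2 - 9*s/8 + 7/8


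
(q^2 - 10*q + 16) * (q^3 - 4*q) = q^5 - 10*q^4 + 12*q^3 + 40*q^2 - 64*q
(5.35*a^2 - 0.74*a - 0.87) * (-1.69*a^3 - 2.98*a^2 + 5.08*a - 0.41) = -9.0415*a^5 - 14.6924*a^4 + 30.8535*a^3 - 3.3601*a^2 - 4.1162*a + 0.3567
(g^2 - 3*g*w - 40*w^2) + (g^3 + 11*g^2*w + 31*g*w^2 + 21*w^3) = g^3 + 11*g^2*w + g^2 + 31*g*w^2 - 3*g*w + 21*w^3 - 40*w^2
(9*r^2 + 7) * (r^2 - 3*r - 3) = 9*r^4 - 27*r^3 - 20*r^2 - 21*r - 21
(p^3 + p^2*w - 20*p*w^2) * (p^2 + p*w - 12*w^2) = p^5 + 2*p^4*w - 31*p^3*w^2 - 32*p^2*w^3 + 240*p*w^4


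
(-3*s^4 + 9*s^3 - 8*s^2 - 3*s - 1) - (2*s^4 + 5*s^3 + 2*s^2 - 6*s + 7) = -5*s^4 + 4*s^3 - 10*s^2 + 3*s - 8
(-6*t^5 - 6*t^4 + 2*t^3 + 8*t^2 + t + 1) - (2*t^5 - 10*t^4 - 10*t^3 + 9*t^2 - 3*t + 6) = -8*t^5 + 4*t^4 + 12*t^3 - t^2 + 4*t - 5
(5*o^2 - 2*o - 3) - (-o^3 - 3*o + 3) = o^3 + 5*o^2 + o - 6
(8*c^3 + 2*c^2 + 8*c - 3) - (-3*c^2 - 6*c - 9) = 8*c^3 + 5*c^2 + 14*c + 6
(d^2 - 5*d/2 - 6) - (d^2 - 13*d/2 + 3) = 4*d - 9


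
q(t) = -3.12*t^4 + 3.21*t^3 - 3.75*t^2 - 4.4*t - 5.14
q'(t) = -12.48*t^3 + 9.63*t^2 - 7.5*t - 4.4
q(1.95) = -49.29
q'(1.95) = -74.94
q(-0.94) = -9.42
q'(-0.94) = 21.52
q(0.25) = -6.44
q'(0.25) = -5.87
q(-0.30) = -4.27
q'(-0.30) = -0.95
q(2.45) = -103.64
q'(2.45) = -148.50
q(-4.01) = -1061.52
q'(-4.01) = 985.25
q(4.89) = -1524.96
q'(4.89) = -1270.09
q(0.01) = -5.18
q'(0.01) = -4.47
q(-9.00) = -23079.70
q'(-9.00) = 9941.05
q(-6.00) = -4850.62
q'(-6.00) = 3082.96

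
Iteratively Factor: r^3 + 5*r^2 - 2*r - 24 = (r - 2)*(r^2 + 7*r + 12) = (r - 2)*(r + 4)*(r + 3)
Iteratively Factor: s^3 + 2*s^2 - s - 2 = (s + 2)*(s^2 - 1) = (s + 1)*(s + 2)*(s - 1)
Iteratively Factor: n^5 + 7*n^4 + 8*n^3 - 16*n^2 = (n)*(n^4 + 7*n^3 + 8*n^2 - 16*n) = n*(n + 4)*(n^3 + 3*n^2 - 4*n) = n^2*(n + 4)*(n^2 + 3*n - 4) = n^2*(n - 1)*(n + 4)*(n + 4)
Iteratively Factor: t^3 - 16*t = (t)*(t^2 - 16) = t*(t + 4)*(t - 4)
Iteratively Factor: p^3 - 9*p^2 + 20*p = (p - 4)*(p^2 - 5*p) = p*(p - 4)*(p - 5)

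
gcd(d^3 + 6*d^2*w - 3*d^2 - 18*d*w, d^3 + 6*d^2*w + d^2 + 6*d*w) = d^2 + 6*d*w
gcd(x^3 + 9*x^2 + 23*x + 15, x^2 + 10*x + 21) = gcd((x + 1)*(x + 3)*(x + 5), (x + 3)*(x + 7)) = x + 3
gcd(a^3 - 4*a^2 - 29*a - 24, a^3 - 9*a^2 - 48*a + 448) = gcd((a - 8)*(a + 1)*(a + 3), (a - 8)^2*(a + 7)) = a - 8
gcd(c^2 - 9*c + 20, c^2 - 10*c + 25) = c - 5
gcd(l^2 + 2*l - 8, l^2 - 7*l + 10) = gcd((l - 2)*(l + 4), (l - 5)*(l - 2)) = l - 2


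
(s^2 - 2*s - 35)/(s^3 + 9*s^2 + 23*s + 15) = (s - 7)/(s^2 + 4*s + 3)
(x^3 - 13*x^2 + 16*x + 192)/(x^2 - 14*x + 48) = (x^2 - 5*x - 24)/(x - 6)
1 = 1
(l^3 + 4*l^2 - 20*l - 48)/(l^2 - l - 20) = (-l^3 - 4*l^2 + 20*l + 48)/(-l^2 + l + 20)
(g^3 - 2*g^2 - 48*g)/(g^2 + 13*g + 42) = g*(g - 8)/(g + 7)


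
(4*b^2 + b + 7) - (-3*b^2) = 7*b^2 + b + 7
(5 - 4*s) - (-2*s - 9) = 14 - 2*s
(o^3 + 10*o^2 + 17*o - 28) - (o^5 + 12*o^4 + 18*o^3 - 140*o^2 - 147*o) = -o^5 - 12*o^4 - 17*o^3 + 150*o^2 + 164*o - 28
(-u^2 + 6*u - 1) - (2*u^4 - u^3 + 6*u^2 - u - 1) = -2*u^4 + u^3 - 7*u^2 + 7*u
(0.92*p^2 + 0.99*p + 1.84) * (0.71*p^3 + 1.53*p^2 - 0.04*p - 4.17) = 0.6532*p^5 + 2.1105*p^4 + 2.7843*p^3 - 1.0608*p^2 - 4.2019*p - 7.6728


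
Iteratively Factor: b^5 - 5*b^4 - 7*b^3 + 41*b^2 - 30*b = (b)*(b^4 - 5*b^3 - 7*b^2 + 41*b - 30) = b*(b + 3)*(b^3 - 8*b^2 + 17*b - 10) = b*(b - 5)*(b + 3)*(b^2 - 3*b + 2) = b*(b - 5)*(b - 1)*(b + 3)*(b - 2)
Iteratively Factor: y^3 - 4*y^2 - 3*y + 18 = (y - 3)*(y^2 - y - 6) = (y - 3)^2*(y + 2)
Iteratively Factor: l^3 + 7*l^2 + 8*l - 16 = (l + 4)*(l^2 + 3*l - 4) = (l + 4)^2*(l - 1)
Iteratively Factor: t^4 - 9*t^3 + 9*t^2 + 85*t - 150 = (t + 3)*(t^3 - 12*t^2 + 45*t - 50) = (t - 5)*(t + 3)*(t^2 - 7*t + 10) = (t - 5)^2*(t + 3)*(t - 2)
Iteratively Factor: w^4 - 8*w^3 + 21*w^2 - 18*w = (w - 2)*(w^3 - 6*w^2 + 9*w) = (w - 3)*(w - 2)*(w^2 - 3*w) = (w - 3)^2*(w - 2)*(w)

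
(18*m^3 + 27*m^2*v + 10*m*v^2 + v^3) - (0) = 18*m^3 + 27*m^2*v + 10*m*v^2 + v^3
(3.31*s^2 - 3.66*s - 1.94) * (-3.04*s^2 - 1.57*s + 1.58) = -10.0624*s^4 + 5.9297*s^3 + 16.8736*s^2 - 2.737*s - 3.0652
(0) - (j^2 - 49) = 49 - j^2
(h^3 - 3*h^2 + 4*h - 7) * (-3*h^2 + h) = -3*h^5 + 10*h^4 - 15*h^3 + 25*h^2 - 7*h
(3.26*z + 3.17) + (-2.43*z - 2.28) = 0.83*z + 0.89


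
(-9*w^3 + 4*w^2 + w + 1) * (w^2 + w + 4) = -9*w^5 - 5*w^4 - 31*w^3 + 18*w^2 + 5*w + 4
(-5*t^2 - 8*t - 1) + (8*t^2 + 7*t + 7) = 3*t^2 - t + 6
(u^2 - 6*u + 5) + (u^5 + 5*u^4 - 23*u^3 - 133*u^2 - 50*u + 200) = u^5 + 5*u^4 - 23*u^3 - 132*u^2 - 56*u + 205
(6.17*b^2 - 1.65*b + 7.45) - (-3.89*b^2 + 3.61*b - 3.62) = 10.06*b^2 - 5.26*b + 11.07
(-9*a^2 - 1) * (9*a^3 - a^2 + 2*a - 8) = -81*a^5 + 9*a^4 - 27*a^3 + 73*a^2 - 2*a + 8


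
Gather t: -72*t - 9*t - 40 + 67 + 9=36 - 81*t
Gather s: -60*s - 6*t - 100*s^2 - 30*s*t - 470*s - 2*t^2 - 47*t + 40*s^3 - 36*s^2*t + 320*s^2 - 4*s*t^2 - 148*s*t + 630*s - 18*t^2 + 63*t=40*s^3 + s^2*(220 - 36*t) + s*(-4*t^2 - 178*t + 100) - 20*t^2 + 10*t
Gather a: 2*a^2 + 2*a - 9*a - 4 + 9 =2*a^2 - 7*a + 5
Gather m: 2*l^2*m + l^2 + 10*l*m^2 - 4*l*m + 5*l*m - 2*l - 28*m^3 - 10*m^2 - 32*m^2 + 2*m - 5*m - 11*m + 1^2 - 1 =l^2 - 2*l - 28*m^3 + m^2*(10*l - 42) + m*(2*l^2 + l - 14)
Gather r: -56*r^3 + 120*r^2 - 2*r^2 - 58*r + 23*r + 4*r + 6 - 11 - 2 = -56*r^3 + 118*r^2 - 31*r - 7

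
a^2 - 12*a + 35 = (a - 7)*(a - 5)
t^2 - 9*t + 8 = (t - 8)*(t - 1)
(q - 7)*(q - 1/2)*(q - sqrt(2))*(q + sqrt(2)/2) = q^4 - 15*q^3/2 - sqrt(2)*q^3/2 + 5*q^2/2 + 15*sqrt(2)*q^2/4 - 7*sqrt(2)*q/4 + 15*q/2 - 7/2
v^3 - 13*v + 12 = (v - 3)*(v - 1)*(v + 4)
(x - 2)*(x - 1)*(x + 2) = x^3 - x^2 - 4*x + 4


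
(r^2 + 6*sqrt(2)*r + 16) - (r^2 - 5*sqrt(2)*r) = 11*sqrt(2)*r + 16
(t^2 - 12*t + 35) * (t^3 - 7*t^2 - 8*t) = t^5 - 19*t^4 + 111*t^3 - 149*t^2 - 280*t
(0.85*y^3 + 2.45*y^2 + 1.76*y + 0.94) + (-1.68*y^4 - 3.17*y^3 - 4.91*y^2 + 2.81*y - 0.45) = -1.68*y^4 - 2.32*y^3 - 2.46*y^2 + 4.57*y + 0.49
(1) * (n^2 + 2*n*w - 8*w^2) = n^2 + 2*n*w - 8*w^2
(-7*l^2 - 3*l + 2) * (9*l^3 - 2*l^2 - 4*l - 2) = -63*l^5 - 13*l^4 + 52*l^3 + 22*l^2 - 2*l - 4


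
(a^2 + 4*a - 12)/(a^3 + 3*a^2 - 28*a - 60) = (a - 2)/(a^2 - 3*a - 10)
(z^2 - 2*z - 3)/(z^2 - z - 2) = (z - 3)/(z - 2)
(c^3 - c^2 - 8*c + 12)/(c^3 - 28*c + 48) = (c^2 + c - 6)/(c^2 + 2*c - 24)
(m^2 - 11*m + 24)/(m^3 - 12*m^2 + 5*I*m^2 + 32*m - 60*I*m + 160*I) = (m - 3)/(m^2 + m*(-4 + 5*I) - 20*I)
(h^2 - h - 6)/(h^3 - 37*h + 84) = (h + 2)/(h^2 + 3*h - 28)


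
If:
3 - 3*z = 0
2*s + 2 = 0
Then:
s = -1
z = 1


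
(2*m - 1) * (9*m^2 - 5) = 18*m^3 - 9*m^2 - 10*m + 5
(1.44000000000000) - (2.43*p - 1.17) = 2.61 - 2.43*p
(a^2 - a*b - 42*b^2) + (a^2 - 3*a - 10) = 2*a^2 - a*b - 3*a - 42*b^2 - 10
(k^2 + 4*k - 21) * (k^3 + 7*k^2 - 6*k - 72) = k^5 + 11*k^4 + k^3 - 243*k^2 - 162*k + 1512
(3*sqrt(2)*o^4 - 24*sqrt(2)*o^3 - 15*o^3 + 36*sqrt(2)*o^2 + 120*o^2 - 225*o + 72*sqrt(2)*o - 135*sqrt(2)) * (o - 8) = 3*sqrt(2)*o^5 - 48*sqrt(2)*o^4 - 15*o^4 + 240*o^3 + 228*sqrt(2)*o^3 - 1185*o^2 - 216*sqrt(2)*o^2 - 711*sqrt(2)*o + 1800*o + 1080*sqrt(2)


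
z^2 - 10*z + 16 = (z - 8)*(z - 2)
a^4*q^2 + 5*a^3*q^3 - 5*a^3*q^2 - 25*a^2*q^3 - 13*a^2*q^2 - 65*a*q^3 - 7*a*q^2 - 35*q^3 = (a - 7)*(a + 5*q)*(a*q + q)^2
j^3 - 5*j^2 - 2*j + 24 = (j - 4)*(j - 3)*(j + 2)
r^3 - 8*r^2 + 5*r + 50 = (r - 5)^2*(r + 2)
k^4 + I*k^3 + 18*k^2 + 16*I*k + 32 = (k - 4*I)*(k - I)*(k + 2*I)*(k + 4*I)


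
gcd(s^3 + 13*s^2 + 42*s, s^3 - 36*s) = s^2 + 6*s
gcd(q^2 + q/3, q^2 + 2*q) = q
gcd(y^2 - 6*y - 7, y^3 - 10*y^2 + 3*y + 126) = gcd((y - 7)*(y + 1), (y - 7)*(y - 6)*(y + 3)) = y - 7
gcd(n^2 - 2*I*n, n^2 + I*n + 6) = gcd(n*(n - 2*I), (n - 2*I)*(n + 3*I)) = n - 2*I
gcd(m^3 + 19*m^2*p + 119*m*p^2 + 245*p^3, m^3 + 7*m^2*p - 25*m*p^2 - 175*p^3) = m^2 + 12*m*p + 35*p^2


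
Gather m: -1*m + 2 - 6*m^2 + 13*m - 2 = -6*m^2 + 12*m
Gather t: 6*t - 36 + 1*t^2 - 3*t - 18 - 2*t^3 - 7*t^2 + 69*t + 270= -2*t^3 - 6*t^2 + 72*t + 216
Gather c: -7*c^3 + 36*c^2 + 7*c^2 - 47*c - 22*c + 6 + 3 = -7*c^3 + 43*c^2 - 69*c + 9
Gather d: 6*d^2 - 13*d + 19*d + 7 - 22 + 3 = 6*d^2 + 6*d - 12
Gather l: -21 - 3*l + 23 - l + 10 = 12 - 4*l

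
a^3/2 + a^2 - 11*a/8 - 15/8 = (a/2 + 1/2)*(a - 3/2)*(a + 5/2)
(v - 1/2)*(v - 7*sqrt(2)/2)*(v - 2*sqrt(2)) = v^3 - 11*sqrt(2)*v^2/2 - v^2/2 + 11*sqrt(2)*v/4 + 14*v - 7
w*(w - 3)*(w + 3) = w^3 - 9*w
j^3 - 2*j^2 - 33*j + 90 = (j - 5)*(j - 3)*(j + 6)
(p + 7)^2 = p^2 + 14*p + 49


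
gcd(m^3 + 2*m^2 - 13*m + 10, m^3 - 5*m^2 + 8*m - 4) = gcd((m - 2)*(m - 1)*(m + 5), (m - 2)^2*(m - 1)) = m^2 - 3*m + 2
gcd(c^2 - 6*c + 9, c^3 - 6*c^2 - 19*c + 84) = c - 3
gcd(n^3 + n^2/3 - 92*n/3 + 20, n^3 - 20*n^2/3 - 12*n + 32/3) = n - 2/3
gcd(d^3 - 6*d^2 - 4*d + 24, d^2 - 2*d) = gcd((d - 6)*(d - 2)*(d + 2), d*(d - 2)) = d - 2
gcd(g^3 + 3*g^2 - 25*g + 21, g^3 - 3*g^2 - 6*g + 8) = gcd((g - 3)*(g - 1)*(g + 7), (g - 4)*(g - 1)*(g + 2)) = g - 1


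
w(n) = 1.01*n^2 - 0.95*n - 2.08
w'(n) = 2.02*n - 0.95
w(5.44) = 22.64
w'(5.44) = 10.04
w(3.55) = 7.28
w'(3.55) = 6.22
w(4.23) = 11.97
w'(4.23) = 7.59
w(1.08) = -1.93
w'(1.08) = 1.23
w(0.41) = -2.30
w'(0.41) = -0.12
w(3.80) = 8.89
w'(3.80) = 6.73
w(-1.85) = 3.13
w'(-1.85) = -4.69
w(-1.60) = 2.03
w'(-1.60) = -4.18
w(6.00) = 28.58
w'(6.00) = 11.17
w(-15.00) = 239.42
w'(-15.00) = -31.25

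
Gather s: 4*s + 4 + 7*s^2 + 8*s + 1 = 7*s^2 + 12*s + 5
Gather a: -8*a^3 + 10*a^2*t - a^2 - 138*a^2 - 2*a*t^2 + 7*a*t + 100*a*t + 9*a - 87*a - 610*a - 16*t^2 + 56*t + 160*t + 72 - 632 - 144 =-8*a^3 + a^2*(10*t - 139) + a*(-2*t^2 + 107*t - 688) - 16*t^2 + 216*t - 704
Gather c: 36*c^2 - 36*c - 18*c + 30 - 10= 36*c^2 - 54*c + 20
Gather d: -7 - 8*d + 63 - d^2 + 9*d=-d^2 + d + 56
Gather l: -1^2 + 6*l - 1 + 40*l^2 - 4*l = 40*l^2 + 2*l - 2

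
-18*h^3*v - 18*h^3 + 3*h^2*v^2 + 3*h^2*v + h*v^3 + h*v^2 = (-3*h + v)*(6*h + v)*(h*v + h)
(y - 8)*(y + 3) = y^2 - 5*y - 24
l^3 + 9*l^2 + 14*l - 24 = (l - 1)*(l + 4)*(l + 6)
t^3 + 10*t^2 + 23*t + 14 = (t + 1)*(t + 2)*(t + 7)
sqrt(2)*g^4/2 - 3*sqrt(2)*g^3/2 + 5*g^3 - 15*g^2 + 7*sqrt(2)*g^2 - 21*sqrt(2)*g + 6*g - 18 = (g - 3)*(g + sqrt(2))*(g + 3*sqrt(2))*(sqrt(2)*g/2 + 1)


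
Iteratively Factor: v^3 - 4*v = (v - 2)*(v^2 + 2*v) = (v - 2)*(v + 2)*(v)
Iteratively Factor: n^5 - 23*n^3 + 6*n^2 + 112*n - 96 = (n - 1)*(n^4 + n^3 - 22*n^2 - 16*n + 96) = (n - 1)*(n + 4)*(n^3 - 3*n^2 - 10*n + 24) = (n - 2)*(n - 1)*(n + 4)*(n^2 - n - 12) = (n - 2)*(n - 1)*(n + 3)*(n + 4)*(n - 4)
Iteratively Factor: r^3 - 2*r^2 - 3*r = (r + 1)*(r^2 - 3*r) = r*(r + 1)*(r - 3)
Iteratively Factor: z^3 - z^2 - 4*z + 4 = (z - 1)*(z^2 - 4) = (z - 2)*(z - 1)*(z + 2)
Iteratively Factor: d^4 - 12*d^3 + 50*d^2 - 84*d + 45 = (d - 3)*(d^3 - 9*d^2 + 23*d - 15) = (d - 3)^2*(d^2 - 6*d + 5) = (d - 3)^2*(d - 1)*(d - 5)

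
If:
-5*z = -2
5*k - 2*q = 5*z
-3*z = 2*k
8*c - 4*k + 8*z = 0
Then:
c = -7/10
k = -3/5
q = -5/2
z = 2/5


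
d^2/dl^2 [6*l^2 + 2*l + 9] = 12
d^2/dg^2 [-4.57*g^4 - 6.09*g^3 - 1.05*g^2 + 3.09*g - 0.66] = -54.84*g^2 - 36.54*g - 2.1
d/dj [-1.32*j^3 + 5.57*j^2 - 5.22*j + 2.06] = -3.96*j^2 + 11.14*j - 5.22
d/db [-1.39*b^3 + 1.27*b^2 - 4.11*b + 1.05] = -4.17*b^2 + 2.54*b - 4.11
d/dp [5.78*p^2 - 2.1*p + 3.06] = 11.56*p - 2.1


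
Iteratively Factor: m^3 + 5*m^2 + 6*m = (m + 2)*(m^2 + 3*m) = (m + 2)*(m + 3)*(m)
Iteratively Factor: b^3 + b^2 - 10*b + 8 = (b - 2)*(b^2 + 3*b - 4) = (b - 2)*(b + 4)*(b - 1)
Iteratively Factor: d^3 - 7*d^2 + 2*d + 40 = (d - 5)*(d^2 - 2*d - 8) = (d - 5)*(d - 4)*(d + 2)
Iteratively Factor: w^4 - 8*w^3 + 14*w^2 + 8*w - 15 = (w + 1)*(w^3 - 9*w^2 + 23*w - 15) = (w - 3)*(w + 1)*(w^2 - 6*w + 5) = (w - 5)*(w - 3)*(w + 1)*(w - 1)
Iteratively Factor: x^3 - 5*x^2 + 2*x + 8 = (x - 4)*(x^2 - x - 2) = (x - 4)*(x - 2)*(x + 1)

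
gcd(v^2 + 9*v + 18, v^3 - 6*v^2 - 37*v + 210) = v + 6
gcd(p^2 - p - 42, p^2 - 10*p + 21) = p - 7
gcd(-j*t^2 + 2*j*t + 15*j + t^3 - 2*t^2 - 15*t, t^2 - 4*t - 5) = t - 5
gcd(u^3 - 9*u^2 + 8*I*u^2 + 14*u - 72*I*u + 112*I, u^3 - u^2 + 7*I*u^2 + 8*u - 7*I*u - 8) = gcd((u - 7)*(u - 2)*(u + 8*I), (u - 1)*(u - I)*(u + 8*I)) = u + 8*I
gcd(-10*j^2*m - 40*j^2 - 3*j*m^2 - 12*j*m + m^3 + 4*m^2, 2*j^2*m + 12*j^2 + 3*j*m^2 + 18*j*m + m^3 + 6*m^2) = 2*j + m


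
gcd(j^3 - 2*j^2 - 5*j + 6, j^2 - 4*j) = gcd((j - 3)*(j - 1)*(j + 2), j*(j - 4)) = 1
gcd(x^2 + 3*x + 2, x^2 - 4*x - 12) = x + 2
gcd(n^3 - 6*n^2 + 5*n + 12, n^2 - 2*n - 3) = n^2 - 2*n - 3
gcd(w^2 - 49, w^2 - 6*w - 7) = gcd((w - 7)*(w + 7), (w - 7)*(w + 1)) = w - 7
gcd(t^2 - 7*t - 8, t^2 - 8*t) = t - 8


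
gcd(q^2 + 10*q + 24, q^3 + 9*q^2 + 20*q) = q + 4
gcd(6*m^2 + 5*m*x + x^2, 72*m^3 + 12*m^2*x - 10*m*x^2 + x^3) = 2*m + x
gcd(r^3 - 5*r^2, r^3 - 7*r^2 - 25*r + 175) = r - 5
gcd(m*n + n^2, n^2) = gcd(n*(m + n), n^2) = n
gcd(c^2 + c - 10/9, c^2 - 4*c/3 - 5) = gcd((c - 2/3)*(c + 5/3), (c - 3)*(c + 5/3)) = c + 5/3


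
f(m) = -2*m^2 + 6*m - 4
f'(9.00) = -30.00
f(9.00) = -112.00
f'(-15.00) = 66.00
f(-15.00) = -544.00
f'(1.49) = 0.04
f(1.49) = 0.50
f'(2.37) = -3.48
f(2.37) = -1.01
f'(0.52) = 3.92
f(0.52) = -1.42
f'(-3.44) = 19.76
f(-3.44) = -48.31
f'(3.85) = -9.40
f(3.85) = -10.54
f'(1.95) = -1.80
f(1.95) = 0.09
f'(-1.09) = 10.36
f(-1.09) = -12.92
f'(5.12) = -14.48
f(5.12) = -25.71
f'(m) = 6 - 4*m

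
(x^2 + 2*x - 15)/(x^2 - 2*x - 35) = (x - 3)/(x - 7)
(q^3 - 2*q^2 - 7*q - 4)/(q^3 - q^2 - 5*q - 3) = (q - 4)/(q - 3)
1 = 1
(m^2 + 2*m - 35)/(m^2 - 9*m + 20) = (m + 7)/(m - 4)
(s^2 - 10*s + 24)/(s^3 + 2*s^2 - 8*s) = (s^2 - 10*s + 24)/(s*(s^2 + 2*s - 8))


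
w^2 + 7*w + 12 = (w + 3)*(w + 4)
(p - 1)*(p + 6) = p^2 + 5*p - 6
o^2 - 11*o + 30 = (o - 6)*(o - 5)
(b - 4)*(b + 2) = b^2 - 2*b - 8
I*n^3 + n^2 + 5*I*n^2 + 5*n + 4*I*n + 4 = (n + 1)*(n + 4)*(I*n + 1)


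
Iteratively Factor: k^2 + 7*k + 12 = (k + 3)*(k + 4)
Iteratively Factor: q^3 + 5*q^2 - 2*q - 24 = (q - 2)*(q^2 + 7*q + 12) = (q - 2)*(q + 3)*(q + 4)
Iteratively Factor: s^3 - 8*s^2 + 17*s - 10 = (s - 1)*(s^2 - 7*s + 10) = (s - 5)*(s - 1)*(s - 2)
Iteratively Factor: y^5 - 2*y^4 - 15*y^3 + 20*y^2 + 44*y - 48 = (y + 2)*(y^4 - 4*y^3 - 7*y^2 + 34*y - 24) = (y - 1)*(y + 2)*(y^3 - 3*y^2 - 10*y + 24) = (y - 4)*(y - 1)*(y + 2)*(y^2 + y - 6) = (y - 4)*(y - 2)*(y - 1)*(y + 2)*(y + 3)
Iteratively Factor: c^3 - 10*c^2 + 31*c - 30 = (c - 5)*(c^2 - 5*c + 6) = (c - 5)*(c - 2)*(c - 3)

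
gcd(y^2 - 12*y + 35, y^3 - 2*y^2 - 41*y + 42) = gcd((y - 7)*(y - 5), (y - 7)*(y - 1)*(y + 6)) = y - 7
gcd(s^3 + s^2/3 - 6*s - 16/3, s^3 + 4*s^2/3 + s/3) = s + 1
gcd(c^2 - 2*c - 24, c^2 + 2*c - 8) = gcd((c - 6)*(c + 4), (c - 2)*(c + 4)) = c + 4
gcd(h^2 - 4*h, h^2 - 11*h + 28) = h - 4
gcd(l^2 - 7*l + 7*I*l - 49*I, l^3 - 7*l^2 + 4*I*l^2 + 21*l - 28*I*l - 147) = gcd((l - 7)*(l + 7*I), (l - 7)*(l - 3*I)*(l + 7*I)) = l^2 + l*(-7 + 7*I) - 49*I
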